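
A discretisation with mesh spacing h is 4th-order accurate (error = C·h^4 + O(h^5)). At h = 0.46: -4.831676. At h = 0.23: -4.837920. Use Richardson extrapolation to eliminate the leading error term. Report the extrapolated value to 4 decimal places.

The leading error scales as h^4; refining by a factor of 2 reduces it by 2^4 = 16.
Extrapolated value = (16·A(h/2) − A(h)) / (16 − 1)
= (16·(-4.837920) − (-4.831676)) / 15
= -72.575044 / 15 = -4.838336

-4.8383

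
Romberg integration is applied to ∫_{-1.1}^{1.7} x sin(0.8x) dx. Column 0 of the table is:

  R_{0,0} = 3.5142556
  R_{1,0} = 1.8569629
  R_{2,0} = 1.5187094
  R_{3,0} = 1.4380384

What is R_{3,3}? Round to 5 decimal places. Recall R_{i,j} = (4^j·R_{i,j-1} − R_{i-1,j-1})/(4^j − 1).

1.41147

R_{1,1} = 1.8569629 + (1.8569629 − 3.5142556)/3 = 1.3045320
R_{2,1} = (4·1.5187094 − 1.8569629) / 3 = 1.4059582
R_{3,1} = 1.4380384 + (1.4380384 − 1.5187094)/3 = 1.4111481
R_{2,2} = (16·1.4059582 − 1.3045320) / 15 = 1.4127199
R_{3,2} = (16·1.4111481 − 1.4059582) / 15 = 1.4114941
R_{3,3} = (64·1.4114941 − 1.4127199) / 63 = 1.4114746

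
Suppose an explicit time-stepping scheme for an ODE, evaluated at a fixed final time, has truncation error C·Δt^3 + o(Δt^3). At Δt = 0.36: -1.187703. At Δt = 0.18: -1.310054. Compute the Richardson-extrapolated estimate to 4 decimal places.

Extrapolated value = (8·A(Δt/2) − A(Δt)) / (8 − 1)
= (8·(-1.310054) − (-1.187703)) / 7
= -9.292729 / 7 = -1.327533

-1.3275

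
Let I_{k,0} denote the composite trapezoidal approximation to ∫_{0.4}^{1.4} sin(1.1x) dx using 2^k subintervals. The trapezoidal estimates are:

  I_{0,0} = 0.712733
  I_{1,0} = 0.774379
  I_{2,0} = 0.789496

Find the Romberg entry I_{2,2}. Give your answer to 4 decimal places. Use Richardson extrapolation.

Richardson extrapolation on the trapezoidal column (denominator 4−1=3):
I_{1,1} = 0.774379 + (0.774379 − 0.712733)/3 = 0.794928
I_{2,1} = (4·0.789496 − 0.774379) / 3 = 0.794535
I_{2,2} = 0.794535 + (0.794535 − 0.794928)/15 = 0.794509

0.7945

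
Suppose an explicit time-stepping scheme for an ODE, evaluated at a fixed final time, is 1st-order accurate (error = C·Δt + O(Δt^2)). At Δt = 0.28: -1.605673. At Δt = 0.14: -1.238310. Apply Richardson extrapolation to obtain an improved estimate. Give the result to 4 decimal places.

Extrapolated value = (2·A(Δt/2) − A(Δt)) / (2 − 1)
= (2·(-1.238310) − (-1.605673)) / 1
= -0.870947 / 1 = -0.870947

-0.8709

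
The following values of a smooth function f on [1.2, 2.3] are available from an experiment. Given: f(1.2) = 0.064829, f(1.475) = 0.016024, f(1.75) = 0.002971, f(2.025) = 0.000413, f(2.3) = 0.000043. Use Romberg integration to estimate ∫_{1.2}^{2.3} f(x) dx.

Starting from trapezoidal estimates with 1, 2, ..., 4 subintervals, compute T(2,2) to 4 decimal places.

T(0,0) (trapezoid, 1 panel, h=1.1000): 0.035680
T(1,0) (trapezoid, 2 panels, h=0.5500): 0.019474
T(2,0) (trapezoid, 4 panels, h=0.2750): 0.014257
T(1,1) = 0.019474 + (0.019474 − 0.035680)/3 = 0.014072
T(2,1) = 0.014257 + (0.014257 − 0.019474)/3 = 0.012518
T(2,2) = 0.012518 + (0.012518 − 0.014072)/15 = 0.012414

0.0124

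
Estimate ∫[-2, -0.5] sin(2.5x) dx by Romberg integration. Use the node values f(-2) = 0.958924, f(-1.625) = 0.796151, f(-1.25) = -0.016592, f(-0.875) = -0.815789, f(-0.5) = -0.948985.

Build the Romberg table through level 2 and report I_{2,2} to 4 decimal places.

I_{0,0} (trapezoid, 1 panel, h=1.5000): 0.007454
I_{1,0} (trapezoid, 2 panels, h=0.7500): -0.008717
I_{2,0} (trapezoid, 4 panels, h=0.3750): -0.011723
I_{1,1} = -0.008717 + (-0.008717 − 0.007454)/3 = -0.014107
I_{2,1} = -0.011723 + (-0.011723 − (-0.008717))/3 = -0.012725
I_{2,2} = -0.012725 + (-0.012725 − (-0.014107))/15 = -0.012633

-0.0126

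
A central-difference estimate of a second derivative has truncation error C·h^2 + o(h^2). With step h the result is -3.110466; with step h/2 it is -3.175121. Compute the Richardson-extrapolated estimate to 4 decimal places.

-3.1967

The leading error scales as h^2; refining by a factor of 2 reduces it by 2^2 = 4.
Extrapolated value = (4·A(h/2) − A(h)) / (4 − 1)
= (4·(-3.175121) − (-3.110466)) / 3
= -9.590018 / 3 = -3.196673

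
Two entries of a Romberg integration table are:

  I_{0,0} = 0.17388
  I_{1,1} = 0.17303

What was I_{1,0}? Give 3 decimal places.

From I_{1,1} = (4·I_{1,0} − I_{0,0})/3, solve for I_{1,0}:
4·I_{1,0} = 3·0.17303 + 0.17388 = 0.69297
I_{1,0} = 0.17324

0.173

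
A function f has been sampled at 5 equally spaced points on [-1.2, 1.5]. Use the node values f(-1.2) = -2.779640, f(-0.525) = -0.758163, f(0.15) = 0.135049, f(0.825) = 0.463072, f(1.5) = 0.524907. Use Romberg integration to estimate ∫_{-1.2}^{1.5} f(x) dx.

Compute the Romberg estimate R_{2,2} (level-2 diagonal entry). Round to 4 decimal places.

-0.7082

R_{0,0} (trapezoid, 1 panel, h=2.7000): -3.043890
R_{1,0} (trapezoid, 2 panels, h=1.3500): -1.339629
R_{2,0} (trapezoid, 4 panels, h=0.6750): -0.869001
R_{1,1} = -1.339629 + (-1.339629 − (-3.043890))/3 = -0.771542
R_{2,1} = -0.869001 + (-0.869001 − (-1.339629))/3 = -0.712125
R_{2,2} = -0.712125 + (-0.712125 − (-0.771542))/15 = -0.708164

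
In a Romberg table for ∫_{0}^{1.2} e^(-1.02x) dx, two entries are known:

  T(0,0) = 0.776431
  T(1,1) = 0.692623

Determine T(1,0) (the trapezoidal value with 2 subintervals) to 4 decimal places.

From T(1,1) = (4·T(1,0) − T(0,0))/3, solve for T(1,0):
4·T(1,0) = 3·0.692623 + 0.776431 = 2.854300
T(1,0) = 0.713575

0.7136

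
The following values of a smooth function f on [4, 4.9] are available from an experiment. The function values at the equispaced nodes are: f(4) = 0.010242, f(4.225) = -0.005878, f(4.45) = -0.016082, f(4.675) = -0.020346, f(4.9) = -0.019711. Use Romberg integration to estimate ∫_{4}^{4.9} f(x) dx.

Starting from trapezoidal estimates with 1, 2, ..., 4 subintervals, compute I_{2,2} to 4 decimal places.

-0.0110

I_{0,0} (trapezoid, 1 panel, h=0.9000): -0.004261
I_{1,0} (trapezoid, 2 panels, h=0.4500): -0.009367
I_{2,0} (trapezoid, 4 panels, h=0.2250): -0.010584
I_{1,1} = -0.009367 + (-0.009367 − (-0.004261))/3 = -0.011069
I_{2,1} = -0.010584 + (-0.010584 − (-0.009367))/3 = -0.010990
I_{2,2} = -0.010990 + (-0.010990 − (-0.011069))/15 = -0.010985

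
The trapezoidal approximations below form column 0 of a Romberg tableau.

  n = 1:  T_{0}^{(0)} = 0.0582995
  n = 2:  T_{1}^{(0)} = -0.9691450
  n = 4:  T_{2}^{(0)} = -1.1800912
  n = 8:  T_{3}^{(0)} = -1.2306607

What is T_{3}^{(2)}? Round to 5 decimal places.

-1.24732

Richardson extrapolation on the trapezoidal column (denominator 4−1=3):
T_{2}^{(1)} = -1.1800912 + (-1.1800912 − (-0.9691450))/3 = -1.2504066
T_{3}^{(1)} = (4·(-1.2306607) − (-1.1800912)) / 3 = -1.2475172
T_{3}^{(2)} = (16·(-1.2475172) − (-1.2504066)) / 15 = -1.2473246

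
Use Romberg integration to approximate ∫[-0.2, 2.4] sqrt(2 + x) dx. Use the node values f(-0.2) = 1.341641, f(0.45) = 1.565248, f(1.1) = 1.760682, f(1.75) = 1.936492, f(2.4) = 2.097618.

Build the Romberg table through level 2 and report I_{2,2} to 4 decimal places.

I_{0,0} (trapezoid, 1 panel, h=2.6000): 4.471037
I_{1,0} (trapezoid, 2 panels, h=1.3000): 4.524405
I_{2,0} (trapezoid, 4 panels, h=0.6500): 4.538333
I_{1,1} = 4.524405 + (4.524405 − 4.471037)/3 = 4.542194
I_{2,1} = 4.538333 + (4.538333 − 4.524405)/3 = 4.542976
I_{2,2} = 4.542976 + (4.542976 − 4.542194)/15 = 4.543028

4.5430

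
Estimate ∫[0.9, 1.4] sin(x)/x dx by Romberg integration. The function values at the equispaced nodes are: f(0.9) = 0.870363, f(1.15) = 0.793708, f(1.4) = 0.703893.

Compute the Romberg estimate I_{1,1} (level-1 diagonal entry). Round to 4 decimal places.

0.3958

I_{0,0} (trapezoid, 1 panel, h=0.5000): 0.393564
I_{1,0} (trapezoid, 2 panels, h=0.2500): 0.395209
I_{1,1} = 0.395209 + (0.395209 − 0.393564)/3 = 0.395757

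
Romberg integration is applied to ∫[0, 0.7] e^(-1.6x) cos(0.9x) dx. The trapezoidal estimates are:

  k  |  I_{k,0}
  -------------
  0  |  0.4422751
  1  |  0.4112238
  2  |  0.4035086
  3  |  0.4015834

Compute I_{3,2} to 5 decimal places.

Richardson extrapolation on the trapezoidal column (denominator 4−1=3):
I_{2,1} = (4·0.4035086 − 0.4112238) / 3 = 0.4009369
I_{3,1} = (4·0.4015834 − 0.4035086) / 3 = 0.4009417
I_{3,2} = (16·0.4009417 − 0.4009369) / 15 = 0.4009420
(Column j=1 coincides with Simpson's rule on the same nodes.)

0.40094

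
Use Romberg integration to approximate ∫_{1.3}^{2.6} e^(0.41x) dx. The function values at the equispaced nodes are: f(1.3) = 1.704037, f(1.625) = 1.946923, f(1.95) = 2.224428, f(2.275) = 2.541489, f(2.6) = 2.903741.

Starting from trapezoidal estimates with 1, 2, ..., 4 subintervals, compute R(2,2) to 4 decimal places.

2.9261

R(0,0) (trapezoid, 1 panel, h=1.3000): 2.995056
R(1,0) (trapezoid, 2 panels, h=0.6500): 2.943406
R(2,0) (trapezoid, 4 panels, h=0.3250): 2.930437
R(1,1) = 2.943406 + (2.943406 − 2.995056)/3 = 2.926189
R(2,1) = 2.930437 + (2.930437 − 2.943406)/3 = 2.926114
R(2,2) = 2.926114 + (2.926114 − 2.926189)/15 = 2.926109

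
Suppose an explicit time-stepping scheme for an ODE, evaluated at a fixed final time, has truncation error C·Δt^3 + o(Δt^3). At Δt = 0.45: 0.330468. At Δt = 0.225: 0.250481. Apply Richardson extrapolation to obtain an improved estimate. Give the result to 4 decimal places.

0.2391

The leading error scales as Δt^3; refining by a factor of 2 reduces it by 2^3 = 8.
Extrapolated value = (8·A(Δt/2) − A(Δt)) / (8 − 1)
= (8·0.250481 − 0.330468) / 7
= 1.673380 / 7 = 0.239054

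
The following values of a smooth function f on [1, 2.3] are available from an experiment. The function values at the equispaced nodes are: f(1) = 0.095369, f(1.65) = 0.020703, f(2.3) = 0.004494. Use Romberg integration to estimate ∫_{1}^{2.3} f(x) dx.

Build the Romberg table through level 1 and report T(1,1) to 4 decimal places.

0.0396

T(0,0) (trapezoid, 1 panel, h=1.3000): 0.064911
T(1,0) (trapezoid, 2 panels, h=0.6500): 0.045912
T(1,1) = 0.045912 + (0.045912 − 0.064911)/3 = 0.039579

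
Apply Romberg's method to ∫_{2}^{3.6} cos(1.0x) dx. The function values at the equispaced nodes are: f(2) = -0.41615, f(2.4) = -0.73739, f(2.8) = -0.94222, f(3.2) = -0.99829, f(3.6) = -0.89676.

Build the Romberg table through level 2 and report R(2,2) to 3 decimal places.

R(0,0) (trapezoid, 1 panel, h=1.6000): -1.05033
R(1,0) (trapezoid, 2 panels, h=0.8000): -1.27894
R(2,0) (trapezoid, 4 panels, h=0.4000): -1.33374
R(1,1) = -1.27894 + (-1.27894 − (-1.05033))/3 = -1.35514
R(2,1) = -1.33374 + (-1.33374 − (-1.27894))/3 = -1.35201
R(2,2) = -1.35201 + (-1.35201 − (-1.35514))/15 = -1.35180

-1.352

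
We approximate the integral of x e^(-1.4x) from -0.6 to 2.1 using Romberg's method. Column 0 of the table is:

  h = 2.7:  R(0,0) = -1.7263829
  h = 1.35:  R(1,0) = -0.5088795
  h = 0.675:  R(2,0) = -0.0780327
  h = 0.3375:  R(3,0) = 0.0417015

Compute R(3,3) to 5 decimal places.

Richardson extrapolation on the trapezoidal column (denominator 4−1=3):
R(1,1) = (4·(-0.5088795) − (-1.7263829)) / 3 = -0.1030450
R(2,1) = (4·(-0.0780327) − (-0.5088795)) / 3 = 0.0655829
R(3,1) = (4·0.0417015 − (-0.0780327)) / 3 = 0.0816129
R(2,2) = (16·0.0655829 − (-0.1030450)) / 15 = 0.0768248
R(3,2) = 0.0816129 + (0.0816129 − 0.0655829)/15 = 0.0826816
R(3,3) = (64·0.0826816 − 0.0768248) / 63 = 0.0827746

0.08277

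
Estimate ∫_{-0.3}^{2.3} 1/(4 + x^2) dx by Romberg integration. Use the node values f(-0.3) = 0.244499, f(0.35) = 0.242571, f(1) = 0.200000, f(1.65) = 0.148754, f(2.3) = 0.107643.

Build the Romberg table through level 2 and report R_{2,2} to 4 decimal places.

0.5023

R_{0,0} (trapezoid, 1 panel, h=2.6000): 0.457785
R_{1,0} (trapezoid, 2 panels, h=1.3000): 0.488892
R_{2,0} (trapezoid, 4 panels, h=0.6500): 0.498807
R_{1,1} = 0.488892 + (0.488892 − 0.457785)/3 = 0.499261
R_{2,1} = 0.498807 + (0.498807 − 0.488892)/3 = 0.502112
R_{2,2} = 0.502112 + (0.502112 − 0.499261)/15 = 0.502302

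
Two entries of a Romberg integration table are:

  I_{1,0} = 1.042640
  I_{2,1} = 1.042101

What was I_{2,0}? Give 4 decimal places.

1.0422

From I_{2,1} = (4·I_{2,0} − I_{1,0})/3, solve for I_{2,0}:
4·I_{2,0} = 3·1.042101 + 1.042640 = 4.168943
I_{2,0} = 1.042236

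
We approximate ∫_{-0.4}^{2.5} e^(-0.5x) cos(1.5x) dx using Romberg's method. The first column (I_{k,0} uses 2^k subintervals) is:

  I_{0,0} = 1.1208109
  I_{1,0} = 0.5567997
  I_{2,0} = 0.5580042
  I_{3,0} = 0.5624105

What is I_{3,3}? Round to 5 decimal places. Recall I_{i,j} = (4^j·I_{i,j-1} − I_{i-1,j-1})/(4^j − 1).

0.56414

I_{1,1} = (4·0.5567997 − 1.1208109) / 3 = 0.3687960
I_{2,1} = (4·0.5580042 − 0.5567997) / 3 = 0.5584057
I_{3,1} = 0.5624105 + (0.5624105 − 0.5580042)/3 = 0.5638793
I_{2,2} = (16·0.5584057 − 0.3687960) / 15 = 0.5710463
I_{3,2} = 0.5638793 + (0.5638793 − 0.5584057)/15 = 0.5642442
I_{3,3} = (64·0.5642442 − 0.5710463) / 63 = 0.5641362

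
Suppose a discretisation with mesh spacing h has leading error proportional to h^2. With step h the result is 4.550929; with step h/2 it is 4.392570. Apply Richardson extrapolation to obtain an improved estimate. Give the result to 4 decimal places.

4.3398

Extrapolated value = (4·A(h/2) − A(h)) / (4 − 1)
= (4·4.392570 − 4.550929) / 3
= 13.019351 / 3 = 4.339784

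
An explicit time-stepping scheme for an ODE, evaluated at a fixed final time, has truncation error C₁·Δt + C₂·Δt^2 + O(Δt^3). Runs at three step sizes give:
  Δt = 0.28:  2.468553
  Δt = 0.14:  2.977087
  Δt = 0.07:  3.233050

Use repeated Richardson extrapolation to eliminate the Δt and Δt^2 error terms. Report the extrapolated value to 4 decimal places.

First eliminate the Δt term (factor 2^1 = 2):
  B₁ = (2·2.977087 − 2.468553)/1 = 3.485621
  B₂ = (2·3.233050 − 2.977087)/1 = 3.489013
Then eliminate the Δt^2 term (factor 2^2 = 4):
  (4·3.489013 − 3.485621)/3 = 3.490144

3.4901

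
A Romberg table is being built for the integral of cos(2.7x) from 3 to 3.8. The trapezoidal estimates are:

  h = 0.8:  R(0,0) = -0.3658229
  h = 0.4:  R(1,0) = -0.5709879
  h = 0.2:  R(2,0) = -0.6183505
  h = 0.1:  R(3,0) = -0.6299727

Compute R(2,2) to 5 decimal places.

Richardson extrapolation on the trapezoidal column (denominator 4−1=3):
R(1,1) = -0.5709879 + (-0.5709879 − (-0.3658229))/3 = -0.6393762
R(2,1) = (4·(-0.6183505) − (-0.5709879)) / 3 = -0.6341380
R(2,2) = (16·(-0.6341380) − (-0.6393762)) / 15 = -0.6337888
(Column j=1 coincides with Simpson's rule on the same nodes.)

-0.63379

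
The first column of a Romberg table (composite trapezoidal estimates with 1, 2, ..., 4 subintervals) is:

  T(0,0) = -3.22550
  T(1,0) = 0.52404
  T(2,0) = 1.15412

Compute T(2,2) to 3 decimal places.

1.337

T(1,1) = (4·0.52404 − (-3.22550)) / 3 = 1.77389
T(2,1) = (4·1.15412 − 0.52404) / 3 = 1.36415
T(2,2) = (16·1.36415 − 1.77389) / 15 = 1.33683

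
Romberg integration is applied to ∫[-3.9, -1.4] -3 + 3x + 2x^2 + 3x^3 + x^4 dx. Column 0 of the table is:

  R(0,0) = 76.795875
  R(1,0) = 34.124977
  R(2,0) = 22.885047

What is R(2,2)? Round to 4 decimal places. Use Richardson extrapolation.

19.0875

Richardson extrapolation on the trapezoidal column (denominator 4−1=3):
R(1,1) = 34.124977 + (34.124977 − 76.795875)/3 = 19.901344
R(2,1) = 22.885047 + (22.885047 − 34.124977)/3 = 19.138404
R(2,2) = 19.138404 + (19.138404 − 19.901344)/15 = 19.087541
(Column j=1 coincides with Simpson's rule on the same nodes.)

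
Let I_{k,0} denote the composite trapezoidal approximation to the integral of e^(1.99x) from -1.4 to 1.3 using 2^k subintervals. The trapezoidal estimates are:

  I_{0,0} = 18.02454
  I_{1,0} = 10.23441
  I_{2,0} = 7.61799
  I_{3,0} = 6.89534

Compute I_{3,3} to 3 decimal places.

Richardson extrapolation on the trapezoidal column (denominator 4−1=3):
I_{1,1} = (4·10.23441 − 18.02454) / 3 = 7.63770
I_{2,1} = 7.61799 + (7.61799 − 10.23441)/3 = 6.74585
I_{3,1} = 6.89534 + (6.89534 − 7.61799)/3 = 6.65446
I_{2,2} = 6.74585 + (6.74585 − 7.63770)/15 = 6.68639
I_{3,2} = 6.65446 + (6.65446 − 6.74585)/15 = 6.64837
I_{3,3} = (64·6.64837 − 6.68639) / 63 = 6.64777
(Column j=1 coincides with Simpson's rule on the same nodes.)

6.648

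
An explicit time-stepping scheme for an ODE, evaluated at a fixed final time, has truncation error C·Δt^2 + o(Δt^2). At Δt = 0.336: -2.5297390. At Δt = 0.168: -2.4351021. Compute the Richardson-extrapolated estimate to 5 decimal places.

The leading error scales as Δt^2; refining by a factor of 2 reduces it by 2^2 = 4.
Extrapolated value = (4·A(Δt/2) − A(Δt)) / (4 − 1)
= (4·(-2.4351021) − (-2.5297390)) / 3
= -7.2106694 / 3 = -2.4035565

-2.40356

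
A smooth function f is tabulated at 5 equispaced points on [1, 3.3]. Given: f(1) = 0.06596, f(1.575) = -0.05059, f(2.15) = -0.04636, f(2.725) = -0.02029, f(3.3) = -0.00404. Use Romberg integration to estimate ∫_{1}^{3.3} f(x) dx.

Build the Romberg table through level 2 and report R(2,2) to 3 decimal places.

-0.061

R(0,0) (trapezoid, 1 panel, h=2.3000): 0.07121
R(1,0) (trapezoid, 2 panels, h=1.1500): -0.01771
R(2,0) (trapezoid, 4 panels, h=0.5750): -0.04961
R(1,1) = -0.01771 + (-0.01771 − 0.07121)/3 = -0.04735
R(2,1) = -0.04961 + (-0.04961 − (-0.01771))/3 = -0.06024
R(2,2) = -0.06024 + (-0.06024 − (-0.04735))/15 = -0.06110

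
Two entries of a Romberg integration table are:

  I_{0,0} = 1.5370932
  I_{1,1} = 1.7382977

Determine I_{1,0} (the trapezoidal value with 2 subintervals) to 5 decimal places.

1.68800

From I_{1,1} = (4·I_{1,0} − I_{0,0})/3, solve for I_{1,0}:
4·I_{1,0} = 3·1.7382977 + 1.5370932 = 6.7519863
I_{1,0} = 1.6879966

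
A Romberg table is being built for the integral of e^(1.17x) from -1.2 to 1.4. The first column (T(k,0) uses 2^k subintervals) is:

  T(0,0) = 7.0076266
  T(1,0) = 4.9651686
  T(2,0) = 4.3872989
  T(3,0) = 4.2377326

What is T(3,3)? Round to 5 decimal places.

4.18740

T(1,1) = 4.9651686 + (4.9651686 − 7.0076266)/3 = 4.2843493
T(2,1) = 4.3872989 + (4.3872989 − 4.9651686)/3 = 4.1946757
T(3,1) = 4.2377326 + (4.2377326 − 4.3872989)/3 = 4.1878772
T(2,2) = 4.1946757 + (4.1946757 − 4.2843493)/15 = 4.1886975
T(3,2) = (16·4.1878772 − 4.1946757) / 15 = 4.1874240
T(3,3) = (64·4.1874240 − 4.1886975) / 63 = 4.1874038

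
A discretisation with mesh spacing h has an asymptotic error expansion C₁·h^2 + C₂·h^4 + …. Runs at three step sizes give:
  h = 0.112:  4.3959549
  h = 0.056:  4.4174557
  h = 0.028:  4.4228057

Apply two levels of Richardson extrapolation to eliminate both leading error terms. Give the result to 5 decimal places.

4.42459

First eliminate the h^2 term (factor 2^2 = 4):
  B₁ = (4·4.4174557 − 4.3959549)/3 = 4.4246226
  B₂ = (4·4.4228057 − 4.4174557)/3 = 4.4245890
Then eliminate the h^4 term (factor 2^4 = 16):
  (16·4.4245890 − 4.4246226)/15 = 4.4245868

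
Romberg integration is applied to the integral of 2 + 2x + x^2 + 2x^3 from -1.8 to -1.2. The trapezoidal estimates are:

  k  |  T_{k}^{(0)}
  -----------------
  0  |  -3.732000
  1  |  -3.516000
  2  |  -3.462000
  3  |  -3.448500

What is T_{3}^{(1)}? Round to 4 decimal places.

T_{3}^{(1)} = (4·(-3.448500) − (-3.462000)) / 3 = -3.444000

-3.4440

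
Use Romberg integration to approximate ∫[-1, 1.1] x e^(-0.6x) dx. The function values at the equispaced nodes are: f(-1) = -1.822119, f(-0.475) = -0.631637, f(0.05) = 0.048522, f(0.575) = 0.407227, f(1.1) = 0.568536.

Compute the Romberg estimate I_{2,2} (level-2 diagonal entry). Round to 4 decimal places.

I_{0,0} (trapezoid, 1 panel, h=2.1000): -1.316262
I_{1,0} (trapezoid, 2 panels, h=1.0500): -0.607183
I_{2,0} (trapezoid, 4 panels, h=0.5250): -0.421407
I_{1,1} = -0.607183 + (-0.607183 − (-1.316262))/3 = -0.370823
I_{2,1} = -0.421407 + (-0.421407 − (-0.607183))/3 = -0.359482
I_{2,2} = -0.359482 + (-0.359482 − (-0.370823))/15 = -0.358726

-0.3587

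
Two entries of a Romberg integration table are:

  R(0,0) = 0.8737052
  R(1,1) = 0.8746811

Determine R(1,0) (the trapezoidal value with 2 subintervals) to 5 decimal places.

0.87444

From R(1,1) = (4·R(1,0) − R(0,0))/3, solve for R(1,0):
4·R(1,0) = 3·0.8746811 + 0.8737052 = 3.4977485
R(1,0) = 0.8744371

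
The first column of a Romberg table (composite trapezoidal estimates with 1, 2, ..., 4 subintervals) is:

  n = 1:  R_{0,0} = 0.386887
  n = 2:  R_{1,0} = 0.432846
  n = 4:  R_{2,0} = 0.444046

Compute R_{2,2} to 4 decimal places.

0.4478

Richardson extrapolation on the trapezoidal column (denominator 4−1=3):
R_{1,1} = (4·0.432846 − 0.386887) / 3 = 0.448166
R_{2,1} = 0.444046 + (0.444046 − 0.432846)/3 = 0.447779
R_{2,2} = 0.447779 + (0.447779 − 0.448166)/15 = 0.447753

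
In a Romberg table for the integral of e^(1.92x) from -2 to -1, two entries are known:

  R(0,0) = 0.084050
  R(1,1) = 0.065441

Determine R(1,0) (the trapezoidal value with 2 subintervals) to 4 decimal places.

From R(1,1) = (4·R(1,0) − R(0,0))/3, solve for R(1,0):
4·R(1,0) = 3·0.065441 + 0.084050 = 0.280373
R(1,0) = 0.070093

0.0701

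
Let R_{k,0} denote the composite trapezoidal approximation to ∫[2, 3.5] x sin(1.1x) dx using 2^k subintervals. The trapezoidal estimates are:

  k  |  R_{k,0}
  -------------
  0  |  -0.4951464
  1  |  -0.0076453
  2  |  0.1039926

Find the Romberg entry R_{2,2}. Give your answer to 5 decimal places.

0.14030

Richardson extrapolation on the trapezoidal column (denominator 4−1=3):
R_{1,1} = -0.0076453 + (-0.0076453 − (-0.4951464))/3 = 0.1548551
R_{2,1} = 0.1039926 + (0.1039926 − (-0.0076453))/3 = 0.1412052
R_{2,2} = 0.1412052 + (0.1412052 − 0.1548551)/15 = 0.1402952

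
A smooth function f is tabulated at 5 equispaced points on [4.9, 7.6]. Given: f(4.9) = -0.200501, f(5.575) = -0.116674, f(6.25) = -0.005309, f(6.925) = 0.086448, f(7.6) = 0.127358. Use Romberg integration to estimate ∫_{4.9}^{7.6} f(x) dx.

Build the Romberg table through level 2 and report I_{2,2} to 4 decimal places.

I_{0,0} (trapezoid, 1 panel, h=2.7000): -0.098743
I_{1,0} (trapezoid, 2 panels, h=1.3500): -0.056539
I_{2,0} (trapezoid, 4 panels, h=0.6750): -0.048672
I_{1,1} = -0.056539 + (-0.056539 − (-0.098743))/3 = -0.042471
I_{2,1} = -0.048672 + (-0.048672 − (-0.056539))/3 = -0.046050
I_{2,2} = -0.046050 + (-0.046050 − (-0.042471))/15 = -0.046289

-0.0463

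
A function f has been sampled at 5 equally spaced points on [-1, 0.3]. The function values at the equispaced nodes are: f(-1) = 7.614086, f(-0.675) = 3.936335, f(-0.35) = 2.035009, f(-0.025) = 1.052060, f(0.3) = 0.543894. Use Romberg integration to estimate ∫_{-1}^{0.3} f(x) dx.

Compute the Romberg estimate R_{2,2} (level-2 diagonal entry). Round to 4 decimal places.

3.4833

R_{0,0} (trapezoid, 1 panel, h=1.3000): 5.302687
R_{1,0} (trapezoid, 2 panels, h=0.6500): 3.974099
R_{2,0} (trapezoid, 4 panels, h=0.3250): 3.608278
R_{1,1} = 3.974099 + (3.974099 − 5.302687)/3 = 3.531236
R_{2,1} = 3.608278 + (3.608278 − 3.974099)/3 = 3.486338
R_{2,2} = 3.486338 + (3.486338 − 3.531236)/15 = 3.483345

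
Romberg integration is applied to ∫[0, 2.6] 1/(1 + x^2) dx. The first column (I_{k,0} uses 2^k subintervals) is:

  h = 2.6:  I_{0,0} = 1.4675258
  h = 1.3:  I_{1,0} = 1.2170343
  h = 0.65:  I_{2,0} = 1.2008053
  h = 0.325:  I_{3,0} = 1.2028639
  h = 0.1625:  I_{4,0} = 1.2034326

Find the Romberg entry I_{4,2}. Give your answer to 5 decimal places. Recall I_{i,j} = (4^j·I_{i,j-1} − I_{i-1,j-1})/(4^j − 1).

1.20363

I_{3,1} = 1.2028639 + (1.2028639 − 1.2008053)/3 = 1.2035501
I_{4,1} = 1.2034326 + (1.2034326 − 1.2028639)/3 = 1.2036222
I_{4,2} = (16·1.2036222 − 1.2035501) / 15 = 1.2036270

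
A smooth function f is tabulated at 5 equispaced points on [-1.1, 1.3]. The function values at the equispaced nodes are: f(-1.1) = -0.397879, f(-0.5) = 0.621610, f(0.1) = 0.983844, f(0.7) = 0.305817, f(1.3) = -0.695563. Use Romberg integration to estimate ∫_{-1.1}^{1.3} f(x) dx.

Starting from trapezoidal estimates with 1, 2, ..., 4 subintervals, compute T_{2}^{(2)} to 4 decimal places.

T_{0}^{(0)} (trapezoid, 1 panel, h=2.4000): -1.312130
T_{1}^{(0)} (trapezoid, 2 panels, h=1.2000): 0.524548
T_{2}^{(0)} (trapezoid, 4 panels, h=0.6000): 0.818730
T_{1}^{(1)} = 0.524548 + (0.524548 − (-1.312130))/3 = 1.136774
T_{2}^{(1)} = 0.818730 + (0.818730 − 0.524548)/3 = 0.916791
T_{2}^{(2)} = 0.916791 + (0.916791 − 1.136774)/15 = 0.902125

0.9021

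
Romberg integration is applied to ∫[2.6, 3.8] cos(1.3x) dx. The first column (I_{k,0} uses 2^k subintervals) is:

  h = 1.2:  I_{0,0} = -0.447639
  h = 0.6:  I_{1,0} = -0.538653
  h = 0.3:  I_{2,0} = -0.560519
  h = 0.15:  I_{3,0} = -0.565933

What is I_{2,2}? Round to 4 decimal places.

-0.5677

I_{1,1} = (4·(-0.538653) − (-0.447639)) / 3 = -0.568991
I_{2,1} = -0.560519 + (-0.560519 − (-0.538653))/3 = -0.567808
I_{2,2} = (16·(-0.567808) − (-0.568991)) / 15 = -0.567729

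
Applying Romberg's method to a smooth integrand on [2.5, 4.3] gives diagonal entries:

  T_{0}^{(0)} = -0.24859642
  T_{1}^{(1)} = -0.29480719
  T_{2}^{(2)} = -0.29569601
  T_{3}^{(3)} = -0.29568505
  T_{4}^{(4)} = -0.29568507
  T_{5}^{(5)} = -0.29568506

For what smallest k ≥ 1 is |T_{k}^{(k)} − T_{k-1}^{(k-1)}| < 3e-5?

|T_{1}^{(1)} − T_{0}^{(0)}| = 0.04621077 ≥ 3e-5
|T_{2}^{(2)} − T_{1}^{(1)}| = 0.00088882 ≥ 3e-5
|T_{3}^{(3)} − T_{2}^{(2)}| = 0.00001096 < 3e-5

k = 3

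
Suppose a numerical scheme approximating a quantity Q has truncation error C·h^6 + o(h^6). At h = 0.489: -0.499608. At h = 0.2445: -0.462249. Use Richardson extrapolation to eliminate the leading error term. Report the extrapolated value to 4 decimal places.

The leading error scales as h^6; refining by a factor of 2 reduces it by 2^6 = 64.
Extrapolated value = (64·A(h/2) − A(h)) / (64 − 1)
= (64·(-0.462249) − (-0.499608)) / 63
= -29.084328 / 63 = -0.461656

-0.4617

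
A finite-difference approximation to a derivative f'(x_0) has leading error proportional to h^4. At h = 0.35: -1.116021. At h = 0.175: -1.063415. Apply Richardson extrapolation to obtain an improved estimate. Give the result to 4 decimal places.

-1.0599

Extrapolated value = (16·A(h/2) − A(h)) / (16 − 1)
= (16·(-1.063415) − (-1.116021)) / 15
= -15.898619 / 15 = -1.059908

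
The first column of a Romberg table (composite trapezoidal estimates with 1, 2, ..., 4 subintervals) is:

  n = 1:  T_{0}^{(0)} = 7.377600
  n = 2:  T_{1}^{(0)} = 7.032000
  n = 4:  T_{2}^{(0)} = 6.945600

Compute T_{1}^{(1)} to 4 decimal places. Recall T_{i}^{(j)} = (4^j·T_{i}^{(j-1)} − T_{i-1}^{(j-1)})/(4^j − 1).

6.9168

Richardson extrapolation on the trapezoidal column (denominator 4−1=3):
T_{1}^{(1)} = (4·7.032000 − 7.377600) / 3 = 6.916800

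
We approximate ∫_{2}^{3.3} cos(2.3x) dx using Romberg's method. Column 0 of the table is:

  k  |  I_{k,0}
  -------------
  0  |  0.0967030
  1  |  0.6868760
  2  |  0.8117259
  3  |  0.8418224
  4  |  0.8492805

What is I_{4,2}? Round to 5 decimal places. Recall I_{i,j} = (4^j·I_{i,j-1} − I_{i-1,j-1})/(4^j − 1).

I_{3,1} = 0.8418224 + (0.8418224 − 0.8117259)/3 = 0.8518546
I_{4,1} = 0.8492805 + (0.8492805 − 0.8418224)/3 = 0.8517665
I_{4,2} = (16·0.8517665 − 0.8518546) / 15 = 0.8517606

0.85176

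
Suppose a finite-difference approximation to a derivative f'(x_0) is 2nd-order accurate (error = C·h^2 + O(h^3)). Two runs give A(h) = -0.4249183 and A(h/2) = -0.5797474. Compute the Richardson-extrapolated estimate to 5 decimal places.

-0.63136

Extrapolated value = (4·A(h/2) − A(h)) / (4 − 1)
= (4·(-0.5797474) − (-0.4249183)) / 3
= -1.8940713 / 3 = -0.6313571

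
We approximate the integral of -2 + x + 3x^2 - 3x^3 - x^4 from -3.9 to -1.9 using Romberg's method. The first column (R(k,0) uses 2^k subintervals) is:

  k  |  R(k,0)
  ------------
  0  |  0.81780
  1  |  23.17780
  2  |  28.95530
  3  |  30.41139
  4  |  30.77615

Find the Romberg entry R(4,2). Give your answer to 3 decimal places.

Richardson extrapolation on the trapezoidal column (denominator 4−1=3):
R(3,1) = 30.41139 + (30.41139 − 28.95530)/3 = 30.89675
R(4,1) = 30.77615 + (30.77615 − 30.41139)/3 = 30.89774
R(4,2) = (16·30.89774 − 30.89675) / 15 = 30.89781

30.898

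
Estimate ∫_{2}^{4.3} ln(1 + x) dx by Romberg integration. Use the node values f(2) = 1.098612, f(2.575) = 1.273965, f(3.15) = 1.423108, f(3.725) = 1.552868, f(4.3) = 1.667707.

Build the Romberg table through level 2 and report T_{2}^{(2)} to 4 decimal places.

3.2430

T_{0}^{(0)} (trapezoid, 1 panel, h=2.3000): 3.181267
T_{1}^{(0)} (trapezoid, 2 panels, h=1.1500): 3.227208
T_{2}^{(0)} (trapezoid, 4 panels, h=0.5750): 3.239033
T_{1}^{(1)} = 3.227208 + (3.227208 − 3.181267)/3 = 3.242522
T_{2}^{(1)} = 3.239033 + (3.239033 − 3.227208)/3 = 3.242975
T_{2}^{(2)} = 3.242975 + (3.242975 − 3.242522)/15 = 3.243005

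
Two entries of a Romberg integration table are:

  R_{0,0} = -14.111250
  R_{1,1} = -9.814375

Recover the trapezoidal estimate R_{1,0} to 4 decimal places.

-10.8886

From R_{1,1} = (4·R_{1,0} − R_{0,0})/3, solve for R_{1,0}:
4·R_{1,0} = 3·(-9.814375) + (-14.111250) = -43.554375
R_{1,0} = -10.888594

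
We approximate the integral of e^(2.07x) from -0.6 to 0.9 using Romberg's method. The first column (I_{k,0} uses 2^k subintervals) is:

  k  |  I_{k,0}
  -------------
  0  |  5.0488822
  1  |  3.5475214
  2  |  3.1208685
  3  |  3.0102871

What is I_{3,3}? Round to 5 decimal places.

2.97306

I_{1,1} = 3.5475214 + (3.5475214 − 5.0488822)/3 = 3.0470678
I_{2,1} = (4·3.1208685 − 3.5475214) / 3 = 2.9786509
I_{3,1} = 3.0102871 + (3.0102871 − 3.1208685)/3 = 2.9734266
I_{2,2} = (16·2.9786509 − 3.0470678) / 15 = 2.9740898
I_{3,2} = (16·2.9734266 − 2.9786509) / 15 = 2.9730783
I_{3,3} = (64·2.9730783 − 2.9740898) / 63 = 2.9730622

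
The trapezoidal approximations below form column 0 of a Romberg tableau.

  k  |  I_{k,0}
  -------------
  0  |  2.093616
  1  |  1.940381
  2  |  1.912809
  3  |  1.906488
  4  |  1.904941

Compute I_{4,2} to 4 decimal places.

1.9044

Richardson extrapolation on the trapezoidal column (denominator 4−1=3):
I_{3,1} = (4·1.906488 − 1.912809) / 3 = 1.904381
I_{4,1} = (4·1.904941 − 1.906488) / 3 = 1.904425
I_{4,2} = (16·1.904425 − 1.904381) / 15 = 1.904428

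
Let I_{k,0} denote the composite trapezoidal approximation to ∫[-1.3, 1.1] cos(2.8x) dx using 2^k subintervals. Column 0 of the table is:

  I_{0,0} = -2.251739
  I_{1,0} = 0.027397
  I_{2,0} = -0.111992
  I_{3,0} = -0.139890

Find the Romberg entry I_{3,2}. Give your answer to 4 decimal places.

Richardson extrapolation on the trapezoidal column (denominator 4−1=3):
I_{2,1} = -0.111992 + (-0.111992 − 0.027397)/3 = -0.158455
I_{3,1} = (4·(-0.139890) − (-0.111992)) / 3 = -0.149189
I_{3,2} = (16·(-0.149189) − (-0.158455)) / 15 = -0.148571
(Column j=1 coincides with Simpson's rule on the same nodes.)

-0.1486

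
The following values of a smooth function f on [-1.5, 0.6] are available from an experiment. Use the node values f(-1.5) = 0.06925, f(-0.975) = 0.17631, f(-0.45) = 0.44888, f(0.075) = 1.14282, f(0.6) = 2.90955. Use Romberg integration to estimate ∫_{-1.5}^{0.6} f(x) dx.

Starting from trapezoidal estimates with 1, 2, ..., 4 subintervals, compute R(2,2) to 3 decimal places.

1.597

R(0,0) (trapezoid, 1 panel, h=2.1000): 3.12774
R(1,0) (trapezoid, 2 panels, h=1.0500): 2.03519
R(2,0) (trapezoid, 4 panels, h=0.5250): 1.71014
R(1,1) = 2.03519 + (2.03519 − 3.12774)/3 = 1.67101
R(2,1) = 1.71014 + (1.71014 − 2.03519)/3 = 1.60179
R(2,2) = 1.60179 + (1.60179 − 1.67101)/15 = 1.59718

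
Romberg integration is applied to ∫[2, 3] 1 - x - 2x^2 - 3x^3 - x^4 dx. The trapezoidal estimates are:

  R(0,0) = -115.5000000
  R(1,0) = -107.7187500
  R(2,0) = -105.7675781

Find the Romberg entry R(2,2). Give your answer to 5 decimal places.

R(1,1) = -107.7187500 + (-107.7187500 − (-115.5000000))/3 = -105.1250000
R(2,1) = (4·(-105.7675781) − (-107.7187500)) / 3 = -105.1171875
R(2,2) = (16·(-105.1171875) − (-105.1250000)) / 15 = -105.1166667

-105.11667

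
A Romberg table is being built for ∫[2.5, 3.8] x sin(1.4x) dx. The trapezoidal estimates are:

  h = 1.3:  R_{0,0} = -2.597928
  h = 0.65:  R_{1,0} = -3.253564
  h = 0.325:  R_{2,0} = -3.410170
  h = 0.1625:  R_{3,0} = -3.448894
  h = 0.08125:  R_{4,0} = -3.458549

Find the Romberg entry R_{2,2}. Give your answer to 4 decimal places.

-3.4617

Richardson extrapolation on the trapezoidal column (denominator 4−1=3):
R_{1,1} = -3.253564 + (-3.253564 − (-2.597928))/3 = -3.472109
R_{2,1} = -3.410170 + (-3.410170 − (-3.253564))/3 = -3.462372
R_{2,2} = (16·(-3.462372) − (-3.472109)) / 15 = -3.461723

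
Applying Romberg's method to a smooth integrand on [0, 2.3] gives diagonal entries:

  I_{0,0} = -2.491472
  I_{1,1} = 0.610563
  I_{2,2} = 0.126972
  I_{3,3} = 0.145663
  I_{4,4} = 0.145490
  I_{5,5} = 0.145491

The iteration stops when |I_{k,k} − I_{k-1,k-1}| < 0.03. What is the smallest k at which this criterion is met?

|I_{1,1} − I_{0,0}| = 3.102035 ≥ 0.03
|I_{2,2} − I_{1,1}| = 0.483591 ≥ 0.03
|I_{3,3} − I_{2,2}| = 0.018691 < 0.03

k = 3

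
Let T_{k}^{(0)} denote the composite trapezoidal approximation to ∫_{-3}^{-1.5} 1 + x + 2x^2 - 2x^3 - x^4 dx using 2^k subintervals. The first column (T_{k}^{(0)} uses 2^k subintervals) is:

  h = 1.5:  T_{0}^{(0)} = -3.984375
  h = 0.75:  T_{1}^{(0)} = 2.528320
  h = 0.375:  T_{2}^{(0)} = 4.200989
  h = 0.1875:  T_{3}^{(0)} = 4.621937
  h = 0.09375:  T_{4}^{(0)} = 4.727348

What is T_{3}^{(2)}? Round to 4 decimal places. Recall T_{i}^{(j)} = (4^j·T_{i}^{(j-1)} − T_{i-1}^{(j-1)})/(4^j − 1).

T_{2}^{(1)} = 4.200989 + (4.200989 − 2.528320)/3 = 4.758545
T_{3}^{(1)} = 4.621937 + (4.621937 − 4.200989)/3 = 4.762253
T_{3}^{(2)} = 4.762253 + (4.762253 − 4.758545)/15 = 4.762500
(Column j=1 coincides with Simpson's rule on the same nodes.)

4.7625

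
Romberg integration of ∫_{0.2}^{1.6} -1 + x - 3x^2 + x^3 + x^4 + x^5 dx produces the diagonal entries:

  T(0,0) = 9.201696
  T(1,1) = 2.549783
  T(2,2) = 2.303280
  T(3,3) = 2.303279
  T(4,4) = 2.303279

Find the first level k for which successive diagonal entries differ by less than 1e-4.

k = 3

|T(1,1) − T(0,0)| = 6.651913 ≥ 1e-4
|T(2,2) − T(1,1)| = 0.246503 ≥ 1e-4
|T(3,3) − T(2,2)| = 0.000001 < 1e-4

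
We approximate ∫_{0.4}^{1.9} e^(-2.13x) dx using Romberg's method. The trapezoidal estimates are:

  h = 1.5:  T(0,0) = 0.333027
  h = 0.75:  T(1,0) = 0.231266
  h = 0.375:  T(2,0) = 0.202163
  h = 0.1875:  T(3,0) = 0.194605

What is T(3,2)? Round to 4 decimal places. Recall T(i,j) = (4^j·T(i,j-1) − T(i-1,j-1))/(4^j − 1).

Richardson extrapolation on the trapezoidal column (denominator 4−1=3):
T(2,1) = (4·0.202163 − 0.231266) / 3 = 0.192462
T(3,1) = 0.194605 + (0.194605 − 0.202163)/3 = 0.192086
T(3,2) = (16·0.192086 − 0.192462) / 15 = 0.192061

0.1921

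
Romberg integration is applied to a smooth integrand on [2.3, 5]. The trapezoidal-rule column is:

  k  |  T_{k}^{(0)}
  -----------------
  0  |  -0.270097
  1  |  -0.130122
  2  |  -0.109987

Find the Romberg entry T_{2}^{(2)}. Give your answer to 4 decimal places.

Richardson extrapolation on the trapezoidal column (denominator 4−1=3):
T_{1}^{(1)} = -0.130122 + (-0.130122 − (-0.270097))/3 = -0.083464
T_{2}^{(1)} = -0.109987 + (-0.109987 − (-0.130122))/3 = -0.103275
T_{2}^{(2)} = -0.103275 + (-0.103275 − (-0.083464))/15 = -0.104596
(Column j=1 coincides with Simpson's rule on the same nodes.)

-0.1046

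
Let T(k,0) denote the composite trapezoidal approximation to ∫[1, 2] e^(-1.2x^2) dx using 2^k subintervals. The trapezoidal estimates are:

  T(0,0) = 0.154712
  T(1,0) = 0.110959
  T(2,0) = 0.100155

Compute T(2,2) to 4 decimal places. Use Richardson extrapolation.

Richardson extrapolation on the trapezoidal column (denominator 4−1=3):
T(1,1) = (4·0.110959 − 0.154712) / 3 = 0.096375
T(2,1) = 0.100155 + (0.100155 − 0.110959)/3 = 0.096554
T(2,2) = (16·0.096554 − 0.096375) / 15 = 0.096566

0.0966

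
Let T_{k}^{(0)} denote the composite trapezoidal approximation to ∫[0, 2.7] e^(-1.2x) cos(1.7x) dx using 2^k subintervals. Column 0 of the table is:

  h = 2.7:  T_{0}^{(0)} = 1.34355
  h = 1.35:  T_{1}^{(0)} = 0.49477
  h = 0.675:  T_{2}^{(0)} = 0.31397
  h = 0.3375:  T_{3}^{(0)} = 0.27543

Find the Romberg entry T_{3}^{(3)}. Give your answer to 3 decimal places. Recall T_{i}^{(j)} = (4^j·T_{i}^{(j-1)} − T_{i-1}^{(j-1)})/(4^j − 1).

0.263

Richardson extrapolation on the trapezoidal column (denominator 4−1=3):
T_{1}^{(1)} = 0.49477 + (0.49477 − 1.34355)/3 = 0.21184
T_{2}^{(1)} = 0.31397 + (0.31397 − 0.49477)/3 = 0.25370
T_{3}^{(1)} = (4·0.27543 − 0.31397) / 3 = 0.26258
T_{2}^{(2)} = (16·0.25370 − 0.21184) / 15 = 0.25649
T_{3}^{(2)} = (16·0.26258 − 0.25370) / 15 = 0.26317
T_{3}^{(3)} = (64·0.26317 − 0.25649) / 63 = 0.26328
(Column j=1 coincides with Simpson's rule on the same nodes.)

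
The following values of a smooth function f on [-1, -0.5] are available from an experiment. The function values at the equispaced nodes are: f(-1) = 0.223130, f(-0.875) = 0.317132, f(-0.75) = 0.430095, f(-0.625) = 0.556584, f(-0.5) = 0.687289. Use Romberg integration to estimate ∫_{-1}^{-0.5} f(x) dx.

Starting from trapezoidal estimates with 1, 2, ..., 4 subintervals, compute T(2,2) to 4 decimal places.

T(0,0) (trapezoid, 1 panel, h=0.5000): 0.227605
T(1,0) (trapezoid, 2 panels, h=0.2500): 0.221326
T(2,0) (trapezoid, 4 panels, h=0.1250): 0.219878
T(1,1) = 0.221326 + (0.221326 − 0.227605)/3 = 0.219233
T(2,1) = 0.219878 + (0.219878 − 0.221326)/3 = 0.219395
T(2,2) = 0.219395 + (0.219395 − 0.219233)/15 = 0.219406

0.2194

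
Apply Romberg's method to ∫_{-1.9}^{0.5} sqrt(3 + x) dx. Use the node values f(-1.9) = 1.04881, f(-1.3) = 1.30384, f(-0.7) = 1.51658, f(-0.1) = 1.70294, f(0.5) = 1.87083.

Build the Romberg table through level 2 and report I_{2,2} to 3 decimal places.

3.596

I_{0,0} (trapezoid, 1 panel, h=2.4000): 3.50357
I_{1,0} (trapezoid, 2 panels, h=1.2000): 3.57168
I_{2,0} (trapezoid, 4 panels, h=0.6000): 3.58991
I_{1,1} = 3.57168 + (3.57168 − 3.50357)/3 = 3.59438
I_{2,1} = 3.58991 + (3.58991 − 3.57168)/3 = 3.59599
I_{2,2} = 3.59599 + (3.59599 − 3.59438)/15 = 3.59610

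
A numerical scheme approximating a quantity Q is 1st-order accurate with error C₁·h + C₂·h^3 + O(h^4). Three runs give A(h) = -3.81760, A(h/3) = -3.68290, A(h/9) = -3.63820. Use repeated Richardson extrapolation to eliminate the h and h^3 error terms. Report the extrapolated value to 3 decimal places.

First eliminate the h term (factor 3^1 = 3):
  B₁ = (3·(-3.68290) − (-3.81760))/2 = -3.61555
  B₂ = (3·(-3.63820) − (-3.68290))/2 = -3.61585
Then eliminate the h^3 term (factor 3^3 = 27):
  (27·(-3.61585) − (-3.61555))/26 = -3.61586

-3.616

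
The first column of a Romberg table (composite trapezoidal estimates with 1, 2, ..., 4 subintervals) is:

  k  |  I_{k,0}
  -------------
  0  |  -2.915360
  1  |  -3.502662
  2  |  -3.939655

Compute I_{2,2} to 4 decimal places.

-4.1111

Richardson extrapolation on the trapezoidal column (denominator 4−1=3):
I_{1,1} = -3.502662 + (-3.502662 − (-2.915360))/3 = -3.698429
I_{2,1} = (4·(-3.939655) − (-3.502662)) / 3 = -4.085319
I_{2,2} = -4.085319 + (-4.085319 − (-3.698429))/15 = -4.111112
(Column j=1 coincides with Simpson's rule on the same nodes.)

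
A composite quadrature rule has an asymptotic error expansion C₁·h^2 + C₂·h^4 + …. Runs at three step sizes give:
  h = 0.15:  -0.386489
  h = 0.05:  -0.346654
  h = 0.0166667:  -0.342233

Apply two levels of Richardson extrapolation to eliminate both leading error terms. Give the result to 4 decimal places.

First eliminate the h^2 term (factor 3^2 = 9):
  B₁ = (9·(-0.346654) − (-0.386489))/8 = -0.341675
  B₂ = (9·(-0.342233) − (-0.346654))/8 = -0.341680
Then eliminate the h^4 term (factor 3^4 = 81):
  (81·(-0.341680) − (-0.341675))/80 = -0.341680

-0.3417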